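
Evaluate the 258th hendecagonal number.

298635

The 258th hendecagonal number is n(9n−7)/2 with n = 258.
258·(9·258 − 7)/2 = 258·2315/2 = 298635.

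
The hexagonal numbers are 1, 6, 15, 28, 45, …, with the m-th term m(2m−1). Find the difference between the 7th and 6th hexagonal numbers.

25

Consecutive hexagonal numbers differ by 4n − 3: here 4·7 − 3 = 25.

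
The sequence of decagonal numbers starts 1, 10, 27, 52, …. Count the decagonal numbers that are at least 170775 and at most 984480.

The n-th decagonal number is n(4n−3).
Smallest index with value ≥ 170775: n = 207 (giving 170775).
Largest index with value ≤ 984480: n = 496 (giving 982576).
Indices 207 through 496: 290 terms.

290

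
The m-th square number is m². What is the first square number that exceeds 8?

9

Solve n² > 8 for integer n.
The largest n with value ≤ 8 is 2 (since 4 ≤ 8 < 9), so the first above is n = 3, value 9.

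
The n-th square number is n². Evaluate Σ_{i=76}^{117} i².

397285

Σ_{i=76}^{117} i² = 540735 − 143450 = 397285.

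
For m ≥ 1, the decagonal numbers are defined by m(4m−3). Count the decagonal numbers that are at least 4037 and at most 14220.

28

The n-th decagonal number is n(4n−3).
Smallest index with value ≥ 4037: n = 33 (giving 4257).
Largest index with value ≤ 14220: n = 60 (giving 14220).
Indices 33 through 60: 28 terms.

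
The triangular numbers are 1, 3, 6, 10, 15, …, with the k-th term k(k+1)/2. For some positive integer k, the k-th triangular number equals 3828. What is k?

87

Set n(n+1)/2 = 3828, giving n² + n − 7656 = 0.
The discriminant is 1 + 8·3828 = 30625, and √30625 = 175.
So n = (-1 + 175) / 2 = 174/2 = 87.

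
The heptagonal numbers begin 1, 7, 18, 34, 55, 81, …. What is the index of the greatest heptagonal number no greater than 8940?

Solve n(5n−3)/2 ≤ 8940 for integer n.
n = 60 gives 8910 ≤ 8940, while n = 61 gives 9211 > 8940; so the answer is index 60.

60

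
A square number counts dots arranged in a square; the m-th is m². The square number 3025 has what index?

We need n² = 3025, so n = √3025 = 55.
Check: 55² = 3025. ✓

55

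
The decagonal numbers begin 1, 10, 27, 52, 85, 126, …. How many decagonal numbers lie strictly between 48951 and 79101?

29

The n-th decagonal number is n(4n−3).
Smallest index with value > 48951: n = 112 (giving 49840).
Largest index with value < 79101: n = 140 (giving 77980).
Indices 112 through 140: 29 terms.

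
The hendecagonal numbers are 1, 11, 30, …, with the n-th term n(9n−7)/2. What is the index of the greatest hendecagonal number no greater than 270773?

245

Solve n(9n−7)/2 ≤ 270773 for integer n.
n = 245 gives 269255 ≤ 270773, while n = 246 gives 271461 > 270773; so the answer is index 245.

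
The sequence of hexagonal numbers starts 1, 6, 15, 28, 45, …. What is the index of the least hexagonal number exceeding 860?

Solve n(2n−1) > 860 for integer n.
The largest n with value ≤ 860 is 20 (since 780 ≤ 860 < 861), so the first above is n = 21, value 861.

21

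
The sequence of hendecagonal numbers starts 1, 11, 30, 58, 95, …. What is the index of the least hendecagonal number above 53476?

110

Solve n(9n−7)/2 > 53476 for integer n.
The largest n with value ≤ 53476 is 109 (since 53083 ≤ 53476 < 54065), so the first above is n = 110, value 54065.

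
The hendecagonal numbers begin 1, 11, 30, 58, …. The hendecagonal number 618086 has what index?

Set n(9n−7)/2 = 618086, giving 9n² − 7n − 1236172 = 0.
The discriminant is 49 + 72·618086 = 44502241, and √44502241 = 6671.
So n = (7 + 6671) / 18 = 6678/18 = 371.

371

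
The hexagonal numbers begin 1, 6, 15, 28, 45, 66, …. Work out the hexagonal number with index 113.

25425

The 113th hexagonal number is n(2n−1) with n = 113.
113·(2·113 − 1) = 113·225 = 25425.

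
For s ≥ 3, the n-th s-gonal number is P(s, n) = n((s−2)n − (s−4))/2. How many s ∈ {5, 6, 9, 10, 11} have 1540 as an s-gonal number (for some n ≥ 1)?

2

s = 5: P(5, 32) = 1520 and P(5, 33) = 1617; 1540 is not s-gonal.
s = 6: P(6, 28) = 1540. ✓
s = 9: P(9, 21) = 1491 and P(9, 22) = 1639; 1540 is not s-gonal.
s = 10: P(10, 20) = 1540. ✓
s = 11: P(11, 18) = 1395 and P(11, 19) = 1558; 1540 is not s-gonal.
Hits: s ∈ {6, 10} → 2.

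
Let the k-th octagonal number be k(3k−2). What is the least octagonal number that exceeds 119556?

Solve n(3n−2) > 119556 for integer n.
The largest n with value ≤ 119556 is 199 (since 118405 ≤ 119556 < 119600), so the first above is n = 200, value 119600.

119600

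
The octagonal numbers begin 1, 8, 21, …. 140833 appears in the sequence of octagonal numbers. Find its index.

Set n(3n−2) = 140833, giving 3n² − 2n − 140833 = 0.
The discriminant is 4 + 12·140833 = 1690000, and √1690000 = 1300.
So n = (2 + 1300) / 6 = 1302/6 = 217.

217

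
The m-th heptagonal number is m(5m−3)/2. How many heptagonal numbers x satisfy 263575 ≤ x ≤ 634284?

180

The n-th heptagonal number is n(5n−3)/2.
Smallest index with value ≥ 263575: n = 325 (giving 263575).
Largest index with value ≤ 634284: n = 504 (giving 634284).
Indices 325 through 504: 180 terms.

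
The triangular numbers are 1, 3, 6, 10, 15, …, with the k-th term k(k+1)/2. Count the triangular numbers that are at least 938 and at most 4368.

50

The n-th triangular number is n(n+1)/2.
Smallest index with value ≥ 938: n = 43 (giving 946).
Largest index with value ≤ 4368: n = 92 (giving 4278).
Indices 43 through 92: 50 terms.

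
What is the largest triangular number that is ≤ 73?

Solve n(n+1)/2 ≤ 73 for integer n.
n = 11 gives 66 ≤ 73, while n = 12 gives 78 > 73; so the answer is 66.

66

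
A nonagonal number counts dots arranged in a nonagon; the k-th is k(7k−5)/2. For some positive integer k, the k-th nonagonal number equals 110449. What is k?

Set n(7n−5)/2 = 110449, giving 7n² − 5n − 220898 = 0.
The discriminant is 25 + 56·110449 = 6185169, and √6185169 = 2487.
So n = (5 + 2487) / 14 = 2492/14 = 178.
Check: 178·(7·178 − 5)/2 = 110449. ✓

178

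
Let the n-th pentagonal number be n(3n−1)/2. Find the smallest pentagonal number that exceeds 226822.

227955

Solve n(3n−1)/2 > 226822 for integer n.
The largest n with value ≤ 226822 is 389 (since 226787 ≤ 226822 < 227955), so the first above is n = 390, value 227955.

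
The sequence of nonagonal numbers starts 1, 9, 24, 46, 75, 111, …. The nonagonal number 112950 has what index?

Set n(7n−5)/2 = 112950, giving 7n² − 5n − 225900 = 0.
The discriminant is 25 + 56·112950 = 6325225, and √6325225 = 2515.
So n = (5 + 2515) / 14 = 2520/14 = 180.
Check: 180·(7·180 − 5)/2 = 112950. ✓

180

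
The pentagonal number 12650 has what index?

92

Set n(3n−1)/2 = 12650, giving 3n² − n − 25300 = 0.
The discriminant is 1 + 24·12650 = 303601, and √303601 = 551.
So n = (1 + 551) / 6 = 552/6 = 92.
Check: 92·(3·92 − 1)/2 = 12650. ✓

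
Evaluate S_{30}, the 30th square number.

The 30th square number is n² with n = 30.
30² = 900.

900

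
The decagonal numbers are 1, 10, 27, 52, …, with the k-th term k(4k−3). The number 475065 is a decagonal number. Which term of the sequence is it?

345

Set n(4n−3) = 475065, giving 4n² − 3n − 475065 = 0.
The discriminant is 9 + 16·475065 = 7601049, and √7601049 = 2757.
So n = (3 + 2757) / 8 = 2760/8 = 345.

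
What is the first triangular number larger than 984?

990

Solve n(n+1)/2 > 984 for integer n.
The largest n with value ≤ 984 is 43 (since 946 ≤ 984 < 990), so the first above is n = 44, value 990.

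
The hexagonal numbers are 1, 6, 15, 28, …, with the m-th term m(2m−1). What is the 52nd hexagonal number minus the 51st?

Consecutive hexagonal numbers differ by 4n − 3: here 4·52 − 3 = 205.

205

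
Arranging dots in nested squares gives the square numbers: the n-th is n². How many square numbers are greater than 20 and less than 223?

The n-th square number is n².
Smallest index with value > 20: n = 5 (giving 25).
Largest index with value < 223: n = 14 (giving 196).
Indices 5 through 14: 10 terms.

10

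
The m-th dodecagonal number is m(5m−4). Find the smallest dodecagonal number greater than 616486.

Solve n(5n−4) > 616486 for integer n.
The largest n with value ≤ 616486 is 351 (since 614601 ≤ 616486 < 618112), so the first above is n = 352, value 618112.

618112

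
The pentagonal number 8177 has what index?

74

Set n(3n−1)/2 = 8177, giving 3n² − n − 16354 = 0.
The discriminant is 1 + 24·8177 = 196249, and √196249 = 443.
So n = (1 + 443) / 6 = 444/6 = 74.
Check: 74·(3·74 − 1)/2 = 8177. ✓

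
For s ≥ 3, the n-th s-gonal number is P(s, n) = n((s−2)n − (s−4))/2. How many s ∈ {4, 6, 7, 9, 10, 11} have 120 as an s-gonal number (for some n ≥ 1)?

s = 4: P(4, 10) = 100 and P(4, 11) = 121; 120 is not s-gonal.
s = 6: P(6, 8) = 120. ✓
s = 7: P(7, 7) = 112 and P(7, 8) = 148; 120 is not s-gonal.
s = 9: P(9, 6) = 111 and P(9, 7) = 154; 120 is not s-gonal.
s = 10: P(10, 5) = 85 and P(10, 6) = 126; 120 is not s-gonal.
s = 11: P(11, 5) = 95 and P(11, 6) = 141; 120 is not s-gonal.
Hits: s ∈ {6} → 1.

1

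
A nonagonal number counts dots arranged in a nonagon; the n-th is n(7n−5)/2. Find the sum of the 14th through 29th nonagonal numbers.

Σ i(7i−5)/2 = (7Σi² − 5Σi) / 2 over i = 14..29.
Σi = 435 − 91 = 344 and Σi² = 8555 − 819 = 7736.
(7·7736 − 5·344) / 2 = 52432/2 = 26216.

26216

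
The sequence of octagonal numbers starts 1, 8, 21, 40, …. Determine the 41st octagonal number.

4961

The 41st octagonal number is n(3n−2) with n = 41.
41·(3·41 − 2) = 41·121 = 4961.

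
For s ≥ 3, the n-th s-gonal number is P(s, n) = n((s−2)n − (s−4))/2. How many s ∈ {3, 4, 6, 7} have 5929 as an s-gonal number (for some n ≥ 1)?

s = 3: P(3, 108) = 5886 and P(3, 109) = 5995; 5929 is not s-gonal.
s = 4: P(4, 77) = 5929. ✓
s = 6: P(6, 54) = 5778 and P(6, 55) = 5995; 5929 is not s-gonal.
s = 7: P(7, 49) = 5929. ✓
Hits: s ∈ {4, 7} → 2.

2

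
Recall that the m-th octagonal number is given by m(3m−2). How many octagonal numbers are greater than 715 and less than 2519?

14

The n-th octagonal number is n(3n−2).
Smallest index with value > 715: n = 16 (giving 736).
Largest index with value < 2519: n = 29 (giving 2465).
Indices 16 through 29: 14 terms.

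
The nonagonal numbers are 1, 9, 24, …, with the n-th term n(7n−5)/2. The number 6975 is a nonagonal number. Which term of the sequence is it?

45

Set n(7n−5)/2 = 6975, giving 7n² − 5n − 13950 = 0.
The discriminant is 25 + 56·6975 = 390625, and √390625 = 625.
So n = (5 + 625) / 14 = 630/14 = 45.
Check: 45·(7·45 − 5)/2 = 6975. ✓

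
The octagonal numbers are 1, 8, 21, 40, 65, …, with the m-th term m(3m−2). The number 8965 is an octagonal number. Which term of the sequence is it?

55

Set n(3n−2) = 8965, giving 3n² − 2n − 8965 = 0.
The discriminant is 4 + 12·8965 = 107584, and √107584 = 328.
So n = (2 + 328) / 6 = 330/6 = 55.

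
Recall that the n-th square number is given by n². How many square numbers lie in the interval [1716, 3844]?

The n-th square number is n².
Smallest index with value ≥ 1716: n = 42 (giving 1764).
Largest index with value ≤ 3844: n = 62 (giving 3844).
Indices 42 through 62: 21 terms.

21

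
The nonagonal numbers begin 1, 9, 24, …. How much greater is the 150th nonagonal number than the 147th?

150·(7·150 − 5)/2 = 78375 and 147·(7·147 − 5)/2 = 75264.
Difference: 78375 − 75264 = 3111.

3111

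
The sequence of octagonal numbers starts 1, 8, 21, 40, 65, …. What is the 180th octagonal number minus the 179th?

Consecutive octagonal numbers differ by 6n − 5: here 6·180 − 5 = 1075.

1075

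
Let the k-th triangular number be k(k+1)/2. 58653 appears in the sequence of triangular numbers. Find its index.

342

Set n(n+1)/2 = 58653, giving n² + n − 117306 = 0.
So n = (-1 + 685) / 2 = 684/2 = 342.
Check: 342·343/2 = 58653. ✓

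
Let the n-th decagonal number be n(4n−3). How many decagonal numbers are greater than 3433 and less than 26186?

The n-th decagonal number is n(4n−3).
Smallest index with value > 3433: n = 30 (giving 3510).
Largest index with value < 26186: n = 81 (giving 26001).
Indices 30 through 81: 52 terms.

52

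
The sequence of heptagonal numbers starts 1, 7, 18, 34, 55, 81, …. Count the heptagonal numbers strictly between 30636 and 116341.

The n-th heptagonal number is n(5n−3)/2.
Smallest index with value > 30636: n = 112 (giving 31192).
Largest index with value < 116341: n = 216 (giving 116316).
Indices 112 through 216: 105 terms.

105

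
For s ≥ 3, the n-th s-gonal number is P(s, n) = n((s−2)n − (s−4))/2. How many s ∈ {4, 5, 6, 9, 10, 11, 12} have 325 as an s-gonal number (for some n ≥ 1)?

2

s = 4: P(4, 18) = 324 and P(4, 19) = 361; 325 is not s-gonal.
s = 5: P(5, 14) = 287 and P(5, 15) = 330; 325 is not s-gonal.
s = 6: P(6, 13) = 325. ✓
s = 9: P(9, 10) = 325. ✓
s = 10: P(10, 9) = 297 and P(10, 10) = 370; 325 is not s-gonal.
s = 11: P(11, 8) = 260 and P(11, 9) = 333; 325 is not s-gonal.
s = 12: P(12, 8) = 288 and P(12, 9) = 369; 325 is not s-gonal.
Hits: s ∈ {6, 9} → 2.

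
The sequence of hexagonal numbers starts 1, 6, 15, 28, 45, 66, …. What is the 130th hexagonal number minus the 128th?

1030

130·(2·130 − 1) = 33670 and 128·(2·128 − 1) = 32640.
Difference: 33670 − 32640 = 1030.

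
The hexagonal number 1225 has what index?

Set n(2n−1) = 1225, giving 2n² − n − 1225 = 0.
The discriminant is 1 + 8·1225 = 9801, and √9801 = 99.
So n = (1 + 99) / 4 = 100/4 = 25.
Check: 25·(2·25 − 1) = 1225. ✓

25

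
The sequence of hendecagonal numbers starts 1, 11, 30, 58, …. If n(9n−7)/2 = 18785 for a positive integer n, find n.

Set n(9n−7)/2 = 18785, giving 9n² − 7n − 37570 = 0.
The discriminant is 49 + 72·18785 = 1352569, and √1352569 = 1163.
So n = (7 + 1163) / 18 = 1170/18 = 65.
Check: 65·(9·65 − 7)/2 = 18785. ✓

65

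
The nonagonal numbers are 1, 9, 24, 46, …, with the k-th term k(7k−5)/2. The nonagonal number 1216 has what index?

19

Set n(7n−5)/2 = 1216, giving 7n² − 5n − 2432 = 0.
The discriminant is 25 + 56·1216 = 68121, and √68121 = 261.
So n = (5 + 261) / 14 = 266/14 = 19.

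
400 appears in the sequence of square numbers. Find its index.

20

We need n² = 400, so n = √400 = 20.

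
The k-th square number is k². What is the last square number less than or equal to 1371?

Solve n² ≤ 1371 for integer n.
n = 37 gives 1369 ≤ 1371, while n = 38 gives 1444 > 1371; so the answer is 1369.

1369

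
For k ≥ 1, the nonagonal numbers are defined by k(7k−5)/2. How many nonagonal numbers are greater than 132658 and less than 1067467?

The n-th nonagonal number is n(7n−5)/2.
Smallest index with value > 132658: n = 196 (giving 133966).
Largest index with value < 1067467: n = 552 (giving 1065084).
Indices 196 through 552: 357 terms.

357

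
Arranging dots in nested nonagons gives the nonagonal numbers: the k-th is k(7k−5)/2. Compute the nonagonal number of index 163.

The 163rd nonagonal number is n(7n−5)/2 with n = 163.
163·(7·163 − 5)/2 = 163·1136/2 = 163·568 = 92584.

92584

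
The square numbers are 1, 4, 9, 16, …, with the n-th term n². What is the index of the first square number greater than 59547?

Solve n² > 59547 for integer n.
The largest n with value ≤ 59547 is 244 (since 59536 ≤ 59547 < 60025), so the first above is n = 245, value 60025.

245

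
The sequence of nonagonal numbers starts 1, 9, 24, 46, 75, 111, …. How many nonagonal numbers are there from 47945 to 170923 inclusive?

The n-th nonagonal number is n(7n−5)/2.
Smallest index with value ≥ 47945: n = 118 (giving 48439).
Largest index with value ≤ 170923: n = 221 (giving 170391).
Indices 118 through 221: 104 terms.

104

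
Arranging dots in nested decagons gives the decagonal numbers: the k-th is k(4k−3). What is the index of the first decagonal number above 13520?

59

Solve n(4n−3) > 13520 for integer n.
The largest n with value ≤ 13520 is 58 (since 13282 ≤ 13520 < 13747), so the first above is n = 59, value 13747.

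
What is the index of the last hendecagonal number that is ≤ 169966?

Solve n(9n−7)/2 ≤ 169966 for integer n.
n = 194 gives 168683 ≤ 169966, while n = 195 gives 170430 > 169966; so the answer is index 194.

194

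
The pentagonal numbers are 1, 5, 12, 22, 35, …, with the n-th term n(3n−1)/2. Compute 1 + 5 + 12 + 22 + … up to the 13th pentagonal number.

Σ i(3i−1)/2 = (3Σi² − Σi) / 2 over i = 1..13.
Σi = 91 and Σi² = 819.
(3·819 − 1·91) / 2 = 2366/2 = 1183.

1183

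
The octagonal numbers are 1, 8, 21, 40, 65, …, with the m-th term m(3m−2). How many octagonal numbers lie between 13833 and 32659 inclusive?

The n-th octagonal number is n(3n−2).
Smallest index with value ≥ 13833: n = 69 (giving 14145).
Largest index with value ≤ 32659: n = 104 (giving 32240).
Indices 69 through 104: 36 terms.

36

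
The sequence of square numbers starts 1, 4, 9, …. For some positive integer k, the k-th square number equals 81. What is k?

9

We need n² = 81, so n = √81 = 9.
Check: 9² = 81. ✓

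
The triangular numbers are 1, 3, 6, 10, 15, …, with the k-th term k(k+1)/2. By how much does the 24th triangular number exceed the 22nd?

47

24·25/2 = 300 and 22·23/2 = 253.
Difference: 300 − 253 = 47.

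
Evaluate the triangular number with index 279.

39060

The 279th triangular number is n(n+1)/2 with n = 279.
279·280/2 = 78120/2 = 39060.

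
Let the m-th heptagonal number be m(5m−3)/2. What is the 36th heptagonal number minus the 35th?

Consecutive heptagonal numbers differ by 5n − 4: here 5·36 − 4 = 176.

176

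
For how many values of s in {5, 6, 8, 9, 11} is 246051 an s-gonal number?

1

s = 5: P(5, 405) = 245835 and P(5, 406) = 247051; 246051 is not s-gonal.
s = 6: P(6, 351) = 246051. ✓
s = 8: P(8, 286) = 244816 and P(8, 287) = 246533; 246051 is not s-gonal.
s = 9: P(9, 265) = 245125 and P(9, 266) = 246981; 246051 is not s-gonal.
s = 11: P(11, 234) = 245583 and P(11, 235) = 247690; 246051 is not s-gonal.
Hits: s ∈ {6} → 1.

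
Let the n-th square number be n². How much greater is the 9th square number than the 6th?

9² = 81 and 6² = 36.
Difference: 81 − 36 = 45.

45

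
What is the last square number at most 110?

Solve n² ≤ 110 for integer n.
n = 10 gives 100 ≤ 110, while n = 11 gives 121 > 110; so the answer is 100.

100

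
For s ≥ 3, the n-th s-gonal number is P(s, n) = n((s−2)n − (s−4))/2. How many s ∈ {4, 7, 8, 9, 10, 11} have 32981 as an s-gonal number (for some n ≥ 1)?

1

s = 4: P(4, 181) = 32761 and P(4, 182) = 33124; 32981 is not s-gonal.
s = 7: P(7, 115) = 32890 and P(7, 116) = 33466; 32981 is not s-gonal.
s = 8: P(8, 105) = 32865 and P(8, 106) = 33496; 32981 is not s-gonal.
s = 9: P(9, 97) = 32689 and P(9, 98) = 33369; 32981 is not s-gonal.
s = 10: P(10, 91) = 32851 and P(10, 92) = 33580; 32981 is not s-gonal.
s = 11: P(11, 86) = 32981. ✓
Hits: s ∈ {11} → 1.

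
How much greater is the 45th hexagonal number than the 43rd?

45·(2·45 − 1) = 4005 and 43·(2·43 − 1) = 3655.
Difference: 4005 − 3655 = 350.

350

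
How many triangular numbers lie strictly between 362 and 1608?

30

The n-th triangular number is n(n+1)/2.
Smallest index with value > 362: n = 27 (giving 378).
Largest index with value < 1608: n = 56 (giving 1596).
Indices 27 through 56: 30 terms.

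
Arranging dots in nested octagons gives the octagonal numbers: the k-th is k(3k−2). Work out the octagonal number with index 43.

The 43rd octagonal number is n(3n−2) with n = 43.
43·(3·43 − 2) = 43·127 = 5461.

5461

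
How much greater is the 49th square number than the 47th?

192

49² = 2401 and 47² = 2209.
Difference: 2401 − 2209 = 192.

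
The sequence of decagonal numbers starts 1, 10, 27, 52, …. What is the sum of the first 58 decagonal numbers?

Σ i(4i−3) = 4Σi² − 3Σi over i = 1..58.
Σi = 1711 and Σi² = 66729.
4·66729 − 3·1711 = 261783.

261783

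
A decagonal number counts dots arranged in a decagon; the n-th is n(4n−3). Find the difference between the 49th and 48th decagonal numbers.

Consecutive decagonal numbers differ by 8n − 7: here 8·49 − 7 = 385.

385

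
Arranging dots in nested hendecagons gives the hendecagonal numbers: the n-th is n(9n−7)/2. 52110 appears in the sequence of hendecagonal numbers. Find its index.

108

Set n(9n−7)/2 = 52110, giving 9n² − 7n − 104220 = 0.
The discriminant is 49 + 72·52110 = 3751969, and √3751969 = 1937.
So n = (7 + 1937) / 18 = 1944/18 = 108.
Check: 108·(9·108 − 7)/2 = 52110. ✓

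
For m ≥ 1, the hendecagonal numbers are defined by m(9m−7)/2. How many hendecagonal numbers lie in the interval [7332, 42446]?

The n-th hendecagonal number is n(9n−7)/2.
Smallest index with value ≥ 7332: n = 41 (giving 7421).
Largest index with value ≤ 42446: n = 97 (giving 42001).
Indices 41 through 97: 57 terms.

57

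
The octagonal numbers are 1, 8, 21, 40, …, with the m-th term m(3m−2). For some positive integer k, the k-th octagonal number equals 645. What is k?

15

Set n(3n−2) = 645, giving 3n² − 2n − 645 = 0.
The discriminant is 4 + 12·645 = 7744, and √7744 = 88.
So n = (2 + 88) / 6 = 90/6 = 15.
Check: 15·(3·15 − 2) = 645. ✓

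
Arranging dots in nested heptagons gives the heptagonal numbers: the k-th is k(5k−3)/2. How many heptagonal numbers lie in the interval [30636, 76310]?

65

The n-th heptagonal number is n(5n−3)/2.
Smallest index with value ≥ 30636: n = 111 (giving 30636).
Largest index with value ≤ 76310: n = 175 (giving 76300).
Indices 111 through 175: 65 terms.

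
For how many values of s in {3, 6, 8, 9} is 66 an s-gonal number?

s = 3: P(3, 11) = 66. ✓
s = 6: P(6, 6) = 66. ✓
s = 8: P(8, 5) = 65 and P(8, 6) = 96; 66 is not s-gonal.
s = 9: P(9, 4) = 46 and P(9, 5) = 75; 66 is not s-gonal.
Hits: s ∈ {3, 6} → 2.

2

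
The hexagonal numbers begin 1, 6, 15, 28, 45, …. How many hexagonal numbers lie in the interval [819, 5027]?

30

The n-th hexagonal number is n(2n−1).
Smallest index with value ≥ 819: n = 21 (giving 861).
Largest index with value ≤ 5027: n = 50 (giving 4950).
Indices 21 through 50: 30 terms.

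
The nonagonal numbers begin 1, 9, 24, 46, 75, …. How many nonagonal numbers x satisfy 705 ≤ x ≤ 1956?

10

The n-th nonagonal number is n(7n−5)/2.
Smallest index with value ≥ 705: n = 15 (giving 750).
Largest index with value ≤ 1956: n = 24 (giving 1956).
Indices 15 through 24: 10 terms.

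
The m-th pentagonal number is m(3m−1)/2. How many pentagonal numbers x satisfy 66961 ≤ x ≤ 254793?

The n-th pentagonal number is n(3n−1)/2.
Smallest index with value ≥ 66961: n = 212 (giving 67310).
Largest index with value ≤ 254793: n = 412 (giving 254410).
Indices 212 through 412: 201 terms.

201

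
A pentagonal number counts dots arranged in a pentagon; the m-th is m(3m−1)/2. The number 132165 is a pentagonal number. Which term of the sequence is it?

Set n(3n−1)/2 = 132165, giving 3n² − n − 264330 = 0.
So n = (1 + 1781) / 6 = 1782/6 = 297.
Check: 297·(3·297 − 1)/2 = 132165. ✓

297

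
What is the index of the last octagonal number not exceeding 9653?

57

Solve n(3n−2) ≤ 9653 for integer n.
n = 57 gives 9633 ≤ 9653, while n = 58 gives 9976 > 9653; so the answer is index 57.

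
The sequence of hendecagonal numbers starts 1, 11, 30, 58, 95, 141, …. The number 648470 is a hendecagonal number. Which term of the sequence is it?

Set n(9n−7)/2 = 648470, giving 9n² − 7n − 1296940 = 0.
The discriminant is 49 + 72·648470 = 46689889, and √46689889 = 6833.
So n = (7 + 6833) / 18 = 6840/18 = 380.
Check: 380·(9·380 − 7)/2 = 648470. ✓

380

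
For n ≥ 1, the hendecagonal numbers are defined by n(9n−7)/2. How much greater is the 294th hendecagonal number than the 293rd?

Consecutive hendecagonal numbers differ by 9n − 8: here 9·294 − 8 = 2638.

2638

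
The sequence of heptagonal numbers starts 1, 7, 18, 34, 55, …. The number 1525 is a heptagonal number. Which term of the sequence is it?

25

Set n(5n−3)/2 = 1525, giving 5n² − 3n − 3050 = 0.
The discriminant is 9 + 40·1525 = 61009, and √61009 = 247.
So n = (3 + 247) / 10 = 250/10 = 25.
Check: 25·(5·25 − 3)/2 = 1525. ✓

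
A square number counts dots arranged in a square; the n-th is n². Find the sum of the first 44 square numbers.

29370

Σ_{i=1}^{44} i² = 44·45·89/6 = 29370.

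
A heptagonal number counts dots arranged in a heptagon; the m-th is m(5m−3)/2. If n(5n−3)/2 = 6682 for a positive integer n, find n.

52

Set n(5n−3)/2 = 6682, giving 5n² − 3n − 13364 = 0.
So n = (3 + 517) / 10 = 520/10 = 52.
Check: 52·(5·52 − 3)/2 = 6682. ✓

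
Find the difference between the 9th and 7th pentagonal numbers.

9·(3·9 − 1)/2 = 117 and 7·(3·7 − 1)/2 = 70.
Difference: 117 − 70 = 47.

47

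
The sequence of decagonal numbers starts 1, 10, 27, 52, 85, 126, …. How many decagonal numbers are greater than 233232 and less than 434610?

The n-th decagonal number is n(4n−3).
Smallest index with value > 233232: n = 242 (giving 233530).
Largest index with value < 434610: n = 329 (giving 431977).
Indices 242 through 329: 88 terms.

88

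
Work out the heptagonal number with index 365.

332515

The 365th heptagonal number is n(5n−3)/2 with n = 365.
365·(5·365 − 3)/2 = 365·1822/2 = 365·911 = 332515.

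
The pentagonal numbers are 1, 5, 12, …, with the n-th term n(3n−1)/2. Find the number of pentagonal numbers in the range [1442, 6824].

36

The n-th pentagonal number is n(3n−1)/2.
Smallest index with value ≥ 1442: n = 32 (giving 1520).
Largest index with value ≤ 6824: n = 67 (giving 6700).
Indices 32 through 67: 36 terms.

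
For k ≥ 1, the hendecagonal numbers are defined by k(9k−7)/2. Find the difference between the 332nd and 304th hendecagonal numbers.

332·(9·332 − 7)/2 = 494846 and 304·(9·304 − 7)/2 = 414808.
Difference: 494846 − 414808 = 80038.

80038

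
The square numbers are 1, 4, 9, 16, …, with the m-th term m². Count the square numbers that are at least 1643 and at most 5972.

37

The n-th square number is n².
Smallest index with value ≥ 1643: n = 41 (giving 1681).
Largest index with value ≤ 5972: n = 77 (giving 5929).
Indices 41 through 77: 37 terms.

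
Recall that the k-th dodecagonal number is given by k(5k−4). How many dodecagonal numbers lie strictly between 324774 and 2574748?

462

The n-th dodecagonal number is n(5n−4).
Smallest index with value > 324774: n = 256 (giving 326656).
Largest index with value < 2574748: n = 717 (giving 2567577).
Indices 256 through 717: 462 terms.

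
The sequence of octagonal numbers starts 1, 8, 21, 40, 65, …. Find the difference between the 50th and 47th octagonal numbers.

50·(3·50 − 2) = 7400 and 47·(3·47 − 2) = 6533.
Difference: 7400 − 6533 = 867.

867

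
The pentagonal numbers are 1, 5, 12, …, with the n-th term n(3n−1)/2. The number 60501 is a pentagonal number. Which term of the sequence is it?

Set n(3n−1)/2 = 60501, giving 3n² − n − 121002 = 0.
The discriminant is 1 + 24·60501 = 1452025, and √1452025 = 1205.
So n = (1 + 1205) / 6 = 1206/6 = 201.

201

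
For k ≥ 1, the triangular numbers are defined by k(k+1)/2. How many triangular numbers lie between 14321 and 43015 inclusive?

The n-th triangular number is n(n+1)/2.
Smallest index with value ≥ 14321: n = 169 (giving 14365).
Largest index with value ≤ 43015: n = 292 (giving 42778).
Indices 169 through 292: 124 terms.

124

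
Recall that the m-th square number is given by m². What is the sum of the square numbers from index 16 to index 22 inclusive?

2555

Σ_{i=16}^{22} i² = 3795 − 1240 = 2555.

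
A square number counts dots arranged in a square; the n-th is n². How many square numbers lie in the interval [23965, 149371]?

232

The n-th square number is n².
Smallest index with value ≥ 23965: n = 155 (giving 24025).
Largest index with value ≤ 149371: n = 386 (giving 148996).
Indices 155 through 386: 232 terms.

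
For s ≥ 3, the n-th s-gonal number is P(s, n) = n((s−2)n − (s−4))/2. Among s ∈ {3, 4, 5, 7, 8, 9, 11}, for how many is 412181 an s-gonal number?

s = 3: P(3, 907) = 411778 and P(3, 908) = 412686; 412181 is not s-gonal.
s = 4: P(4, 642) = 412164 and P(4, 643) = 413449; 412181 is not s-gonal.
s = 5: P(5, 524) = 411602 and P(5, 525) = 413175; 412181 is not s-gonal.
s = 7: P(7, 406) = 411481 and P(7, 407) = 413512; 412181 is not s-gonal.
s = 8: P(8, 371) = 412181. ✓
s = 9: P(9, 343) = 410914 and P(9, 344) = 413316; 412181 is not s-gonal.
s = 11: P(11, 303) = 412080 and P(11, 304) = 414808; 412181 is not s-gonal.
Hits: s ∈ {8} → 1.

1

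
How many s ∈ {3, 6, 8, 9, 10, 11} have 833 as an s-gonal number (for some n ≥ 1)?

2

s = 3: P(3, 40) = 820 and P(3, 41) = 861; 833 is not s-gonal.
s = 6: P(6, 20) = 780 and P(6, 21) = 861; 833 is not s-gonal.
s = 8: P(8, 17) = 833. ✓
s = 9: P(9, 15) = 750 and P(9, 16) = 856; 833 is not s-gonal.
s = 10: P(10, 14) = 742 and P(10, 15) = 855; 833 is not s-gonal.
s = 11: P(11, 14) = 833. ✓
Hits: s ∈ {8, 11} → 2.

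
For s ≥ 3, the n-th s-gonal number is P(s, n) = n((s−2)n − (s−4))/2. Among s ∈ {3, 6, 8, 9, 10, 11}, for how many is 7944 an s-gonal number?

1

s = 3: P(3, 125) = 7875 and P(3, 126) = 8001; 7944 is not s-gonal.
s = 6: P(6, 63) = 7875 and P(6, 64) = 8128; 7944 is not s-gonal.
s = 8: P(8, 51) = 7701 and P(8, 52) = 8008; 7944 is not s-gonal.
s = 9: P(9, 48) = 7944. ✓
s = 10: P(10, 44) = 7612 and P(10, 45) = 7965; 7944 is not s-gonal.
s = 11: P(11, 42) = 7791 and P(11, 43) = 8170; 7944 is not s-gonal.
Hits: s ∈ {9} → 1.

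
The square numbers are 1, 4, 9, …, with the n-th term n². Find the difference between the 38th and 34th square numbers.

288

38² = 1444 and 34² = 1156.
Difference: 1444 − 1156 = 288.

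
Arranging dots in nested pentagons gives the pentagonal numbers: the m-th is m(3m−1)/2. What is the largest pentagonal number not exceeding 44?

35

Solve n(3n−1)/2 ≤ 44 for integer n.
n = 5 gives 35 ≤ 44, while n = 6 gives 51 > 44; so the answer is 35.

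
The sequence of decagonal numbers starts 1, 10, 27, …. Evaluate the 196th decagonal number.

153076

The 196th decagonal number is n(4n−3) with n = 196.
196·(4·196 − 3) = 196·781 = 153076.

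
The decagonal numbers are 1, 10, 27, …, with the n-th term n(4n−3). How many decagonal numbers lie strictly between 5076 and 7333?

The n-th decagonal number is n(4n−3).
Smallest index with value > 5076: n = 37 (giving 5365).
Largest index with value < 7333: n = 43 (giving 7267).
Indices 37 through 43: 7 terms.

7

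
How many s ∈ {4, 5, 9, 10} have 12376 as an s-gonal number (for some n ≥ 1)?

2

s = 4: P(4, 111) = 12321 and P(4, 112) = 12544; 12376 is not s-gonal.
s = 5: P(5, 91) = 12376. ✓
s = 9: P(9, 59) = 12036 and P(9, 60) = 12450; 12376 is not s-gonal.
s = 10: P(10, 56) = 12376. ✓
Hits: s ∈ {5, 10} → 2.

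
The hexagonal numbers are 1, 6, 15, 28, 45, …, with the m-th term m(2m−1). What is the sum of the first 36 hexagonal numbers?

31746

Σ i(2i−1) = 2Σi² − Σi over i = 1..36.
Σi = 666 and Σi² = 16206.
2·16206 − 1·666 = 31746.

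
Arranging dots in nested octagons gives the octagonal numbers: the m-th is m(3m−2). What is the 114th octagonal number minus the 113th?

679

Consecutive octagonal numbers differ by 6n − 5: here 6·114 − 5 = 679.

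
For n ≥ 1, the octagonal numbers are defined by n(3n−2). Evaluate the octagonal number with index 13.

481

The 13th octagonal number is n(3n−2) with n = 13.
13·(3·13 − 2) = 13·37 = 481.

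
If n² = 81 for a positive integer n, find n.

9

We need n² = 81, so n = √81 = 9.
Check: 9² = 81. ✓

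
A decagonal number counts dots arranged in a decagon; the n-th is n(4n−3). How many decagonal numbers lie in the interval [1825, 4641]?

13

The n-th decagonal number is n(4n−3).
Smallest index with value ≥ 1825: n = 22 (giving 1870).
Largest index with value ≤ 4641: n = 34 (giving 4522).
Indices 22 through 34: 13 terms.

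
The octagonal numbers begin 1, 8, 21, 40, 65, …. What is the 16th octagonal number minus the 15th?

Consecutive octagonal numbers differ by 6n − 5: here 6·16 − 5 = 91.

91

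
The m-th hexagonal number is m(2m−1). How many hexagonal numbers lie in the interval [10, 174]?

7

The n-th hexagonal number is n(2n−1).
Smallest index with value ≥ 10: n = 3 (giving 15).
Largest index with value ≤ 174: n = 9 (giving 153).
Indices 3 through 9: 7 terms.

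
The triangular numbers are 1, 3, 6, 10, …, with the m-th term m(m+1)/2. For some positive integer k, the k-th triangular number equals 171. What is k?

18

Set n(n+1)/2 = 171, giving n² + n − 342 = 0.
The discriminant is 1 + 8·171 = 1369, and √1369 = 37.
So n = (-1 + 37) / 2 = 36/2 = 18.
Check: 18·19/2 = 171. ✓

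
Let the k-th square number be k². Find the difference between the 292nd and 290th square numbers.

292² = 85264 and 290² = 84100.
Difference: 85264 − 84100 = 1164.

1164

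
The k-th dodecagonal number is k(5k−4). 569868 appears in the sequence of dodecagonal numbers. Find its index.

338

Set n(5n−4) = 569868, giving 5n² − 4n − 569868 = 0.
The discriminant is 16 + 20·569868 = 11397376, and √11397376 = 3376.
So n = (4 + 3376) / 10 = 3380/10 = 338.
Check: 338·(5·338 − 4) = 569868. ✓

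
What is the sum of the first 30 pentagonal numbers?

13950

Σ i(3i−1)/2 = (3Σi² − Σi) / 2 over i = 1..30.
Σi = 465 and Σi² = 9455.
(3·9455 − 1·465) / 2 = 27900/2 = 13950.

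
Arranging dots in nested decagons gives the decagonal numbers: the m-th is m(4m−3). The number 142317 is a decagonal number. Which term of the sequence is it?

189

Set n(4n−3) = 142317, giving 4n² − 3n − 142317 = 0.
The discriminant is 9 + 16·142317 = 2277081, and √2277081 = 1509.
So n = (3 + 1509) / 8 = 1512/8 = 189.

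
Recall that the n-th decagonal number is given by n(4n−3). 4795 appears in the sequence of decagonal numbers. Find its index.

35

Set n(4n−3) = 4795, giving 4n² − 3n − 4795 = 0.
So n = (3 + 277) / 8 = 280/8 = 35.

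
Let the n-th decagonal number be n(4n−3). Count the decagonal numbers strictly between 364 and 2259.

The n-th decagonal number is n(4n−3).
Smallest index with value > 364: n = 10 (giving 370).
Largest index with value < 2259: n = 24 (giving 2232).
Indices 10 through 24: 15 terms.

15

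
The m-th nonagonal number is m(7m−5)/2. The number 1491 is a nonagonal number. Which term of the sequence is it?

21

Set n(7n−5)/2 = 1491, giving 7n² − 5n − 2982 = 0.
So n = (5 + 289) / 14 = 294/14 = 21.
Check: 21·(7·21 − 5)/2 = 1491. ✓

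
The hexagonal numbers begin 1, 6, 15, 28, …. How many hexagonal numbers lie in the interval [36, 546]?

The n-th hexagonal number is n(2n−1).
Smallest index with value ≥ 36: n = 5 (giving 45).
Largest index with value ≤ 546: n = 16 (giving 496).
Indices 5 through 16: 12 terms.

12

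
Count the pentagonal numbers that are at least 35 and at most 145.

6

The n-th pentagonal number is n(3n−1)/2.
Smallest index with value ≥ 35: n = 5 (giving 35).
Largest index with value ≤ 145: n = 10 (giving 145).
Indices 5 through 10: 6 terms.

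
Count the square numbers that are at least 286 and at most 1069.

The n-th square number is n².
Smallest index with value ≥ 286: n = 17 (giving 289).
Largest index with value ≤ 1069: n = 32 (giving 1024).
Indices 17 through 32: 16 terms.

16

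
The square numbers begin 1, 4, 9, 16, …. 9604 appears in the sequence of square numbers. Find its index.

We need n² = 9604, so n = √9604 = 98.
Check: 98² = 9604. ✓

98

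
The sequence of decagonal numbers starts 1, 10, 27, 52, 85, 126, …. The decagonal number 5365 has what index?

37

Set n(4n−3) = 5365, giving 4n² − 3n − 5365 = 0.
So n = (3 + 293) / 8 = 296/8 = 37.
Check: 37·(4·37 − 3) = 5365. ✓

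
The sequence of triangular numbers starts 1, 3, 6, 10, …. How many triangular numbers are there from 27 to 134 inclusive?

The n-th triangular number is n(n+1)/2.
Smallest index with value ≥ 27: n = 7 (giving 28).
Largest index with value ≤ 134: n = 15 (giving 120).
Indices 7 through 15: 9 terms.

9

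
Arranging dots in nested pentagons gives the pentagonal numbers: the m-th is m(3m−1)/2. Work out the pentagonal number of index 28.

28·(3·28 − 1)/2 = 28·83/2 = 1162.

1162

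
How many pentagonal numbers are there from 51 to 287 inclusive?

9

The n-th pentagonal number is n(3n−1)/2.
Smallest index with value ≥ 51: n = 6 (giving 51).
Largest index with value ≤ 287: n = 14 (giving 287).
Indices 6 through 14: 9 terms.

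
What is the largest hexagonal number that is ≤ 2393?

2278

Solve n(2n−1) ≤ 2393 for integer n.
n = 34 gives 2278 ≤ 2393, while n = 35 gives 2415 > 2393; so the answer is 2278.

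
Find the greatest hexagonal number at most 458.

Solve n(2n−1) ≤ 458 for integer n.
n = 15 gives 435 ≤ 458, while n = 16 gives 496 > 458; so the answer is 435.

435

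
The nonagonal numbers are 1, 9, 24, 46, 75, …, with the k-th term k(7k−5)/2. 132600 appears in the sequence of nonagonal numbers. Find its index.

195

Set n(7n−5)/2 = 132600, giving 7n² − 5n − 265200 = 0.
So n = (5 + 2725) / 14 = 2730/14 = 195.
Check: 195·(7·195 − 5)/2 = 132600. ✓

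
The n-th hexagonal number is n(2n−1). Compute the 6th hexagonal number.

The 6th hexagonal number is n(2n−1) with n = 6.
6·(2·6 − 1) = 6·11 = 66.

66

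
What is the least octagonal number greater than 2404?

Solve n(3n−2) > 2404 for integer n.
The largest n with value ≤ 2404 is 28 (since 2296 ≤ 2404 < 2465), so the first above is n = 29, value 2465.

2465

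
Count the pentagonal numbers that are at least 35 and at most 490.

The n-th pentagonal number is n(3n−1)/2.
Smallest index with value ≥ 35: n = 5 (giving 35).
Largest index with value ≤ 490: n = 18 (giving 477).
Indices 5 through 18: 14 terms.

14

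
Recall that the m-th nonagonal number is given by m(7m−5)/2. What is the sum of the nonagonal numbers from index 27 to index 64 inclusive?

287014

Σ i(7i−5)/2 = (7Σi² − 5Σi) / 2 over i = 27..64.
Σi = 2080 − 351 = 1729 and Σi² = 89440 − 6201 = 83239.
(7·83239 − 5·1729) / 2 = 574028/2 = 287014.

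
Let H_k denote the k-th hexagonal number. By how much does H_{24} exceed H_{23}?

Consecutive hexagonal numbers differ by 4n − 3: here 4·24 − 3 = 93.

93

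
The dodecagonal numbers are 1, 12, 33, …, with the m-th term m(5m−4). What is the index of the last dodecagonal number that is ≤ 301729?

Solve n(5n−4) ≤ 301729 for integer n.
n = 246 gives 301596 ≤ 301729, while n = 247 gives 304057 > 301729; so the answer is index 246.

246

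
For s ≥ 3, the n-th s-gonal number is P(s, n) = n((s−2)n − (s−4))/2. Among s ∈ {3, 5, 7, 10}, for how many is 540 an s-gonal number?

2

s = 3: P(3, 32) = 528 and P(3, 33) = 561; 540 is not s-gonal.
s = 5: P(5, 19) = 532 and P(5, 20) = 590; 540 is not s-gonal.
s = 7: P(7, 15) = 540. ✓
s = 10: P(10, 12) = 540. ✓
Hits: s ∈ {7, 10} → 2.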